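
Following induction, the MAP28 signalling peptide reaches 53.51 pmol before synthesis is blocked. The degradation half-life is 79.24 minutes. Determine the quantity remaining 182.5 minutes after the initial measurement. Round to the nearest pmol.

11 pmol

Number of half-lives: n = 182.5/79.24 ≈ 2.3031.
Remaining = 53.51 × (1/2)^2.3031 = 53.51 × 0.20262 ≈ 10.842 pmol.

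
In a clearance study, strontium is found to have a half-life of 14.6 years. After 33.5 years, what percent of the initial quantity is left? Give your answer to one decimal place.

20.4%

n = 33.5/14.6 ≈ 2.2945 half-lives.
Fraction remaining = (1/2)^2.2945 ≈ 0.20384, i.e. 20.384%.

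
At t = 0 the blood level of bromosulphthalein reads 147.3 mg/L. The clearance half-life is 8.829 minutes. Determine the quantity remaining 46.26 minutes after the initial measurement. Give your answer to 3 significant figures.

Number of half-lives: n = 46.26/8.829 ≈ 5.2396.
Remaining = 147.3 × (1/2)^5.2396 = 147.3 × 0.026469 ≈ 3.8989 mg/L.

3.90 mg/L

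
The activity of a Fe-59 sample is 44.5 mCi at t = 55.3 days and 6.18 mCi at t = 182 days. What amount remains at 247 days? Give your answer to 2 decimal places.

Over Δt = 182 − 55.3 = 126.7 days, the level fell by a factor of 44.5/6.18 ≈ 7.2006.
n = log₂(7.2006) ≈ 2.8481 half-lives, so t½ = 126.7/2.8481 ≈ 44.485 days.
From t = 182 to t = 247: 6.18 × (1/2)^((247−182)/44.485) ≈ 2.2446 mCi.

2.24 mCi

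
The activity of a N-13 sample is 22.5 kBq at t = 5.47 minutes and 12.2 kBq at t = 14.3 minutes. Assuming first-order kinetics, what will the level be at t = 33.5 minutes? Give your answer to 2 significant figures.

Over Δt = 14.3 − 5.47 = 8.83 minutes, the level fell by a factor of 22.5/12.2 ≈ 1.8443.
n = log₂(1.8443) ≈ 0.88304 half-lives, so t½ = 8.83/0.88304 ≈ 9.9995 minutes.
From t = 14.3 to t = 33.5: 12.2 × (1/2)^((33.5−14.3)/9.9995) ≈ 3.2237 kBq.

3.2 kBq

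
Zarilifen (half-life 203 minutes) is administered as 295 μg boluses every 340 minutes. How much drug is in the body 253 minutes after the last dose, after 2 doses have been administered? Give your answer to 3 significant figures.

163 μg

The 2 doses were given 593, 253 minutes ago.
Total = 295·(1/2)^(593/203) + 295·(1/2)^(253/203)
      = 38.946 + 124.35 ≈ 163.3 μg.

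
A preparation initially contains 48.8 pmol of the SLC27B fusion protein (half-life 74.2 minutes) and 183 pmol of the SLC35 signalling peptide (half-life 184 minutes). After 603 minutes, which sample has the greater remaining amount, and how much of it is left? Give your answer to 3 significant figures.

SLC35 signalling peptide, 18.9 pmol

SLC27B fusion protein: 48.8 × (1/2)^8.1267 ≈ 0.1746 pmol.
SLC35 signalling peptide: 183 × (1/2)^3.2772 ≈ 18.877 pmol.
SLC35 signalling peptide has more remaining, at ≈ 18.877 pmol.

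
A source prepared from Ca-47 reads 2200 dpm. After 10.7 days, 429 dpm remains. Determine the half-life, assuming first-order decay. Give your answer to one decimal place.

4.5 days

A/A₀ = 429/2200 ≈ 0.195.
n = log₂(5.1282) ≈ 2.3585 half-lives elapsed in 10.7 days.
t½ = 10.7/2.3585 ≈ 4.5369 days.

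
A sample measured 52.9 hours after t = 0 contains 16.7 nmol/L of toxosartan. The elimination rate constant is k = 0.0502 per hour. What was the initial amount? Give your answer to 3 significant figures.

238 nmol/L

t½ = ln 2 / k = 0.69315 / 0.0502 ≈ 13.808 hours.
Number of half-lives elapsed: n = 52.9/13.808 ≈ 3.8312.
A₀ = A × 2^n = 16.7 × 2^3.8312 = 16.7 × 14.233 ≈ 237.7 nmol/L.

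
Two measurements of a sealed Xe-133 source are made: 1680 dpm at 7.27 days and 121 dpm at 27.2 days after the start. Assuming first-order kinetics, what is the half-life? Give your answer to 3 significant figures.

5.25 days

Over Δt = 27.2 − 7.27 = 19.93 days, the level fell by a factor of 1680/121 ≈ 13.884.
n = log₂(13.884) ≈ 3.7954 half-lives, so t½ = 19.93/3.7954 ≈ 5.2511 days.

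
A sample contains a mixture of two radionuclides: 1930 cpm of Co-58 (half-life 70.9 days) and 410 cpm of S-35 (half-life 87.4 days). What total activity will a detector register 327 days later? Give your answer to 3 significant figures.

Co-58: 1930 × (1/2)^(327/70.9) = 1930 × (1/2)^4.6121 ≈ 78.917 cpm.
S-35: 410 × (1/2)^(327/87.4) = 410 × (1/2)^3.7414 ≈ 30.655 cpm.
Total = 78.917 + 30.655 ≈ 109.57 cpm.

110 cpm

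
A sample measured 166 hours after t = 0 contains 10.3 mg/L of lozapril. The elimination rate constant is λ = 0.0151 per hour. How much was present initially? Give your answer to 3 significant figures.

t½ = ln 2 / λ = 0.69315 / 0.0151 ≈ 45.904 hours.
Number of half-lives elapsed: n = 166/45.904 ≈ 3.6163.
A₀ = A × 2^n = 10.3 × 2^3.6163 = 10.3 × 12.263 ≈ 126.31 mg/L.

126 mg/L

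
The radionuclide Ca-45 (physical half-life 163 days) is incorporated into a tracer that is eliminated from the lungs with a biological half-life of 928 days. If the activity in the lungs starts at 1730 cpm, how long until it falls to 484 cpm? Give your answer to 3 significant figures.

255 days

1/t_eff = 1/t_phys + 1/t_biol = 1/163 + 1/928 = 0.0072126 per day.
t_eff = 163 × 928 / (163 + 928) ≈ 138.65 days.
n = log₂(1730/484) ≈ 1.8377; t = 1.8377 × 138.65 ≈ 254.79 days.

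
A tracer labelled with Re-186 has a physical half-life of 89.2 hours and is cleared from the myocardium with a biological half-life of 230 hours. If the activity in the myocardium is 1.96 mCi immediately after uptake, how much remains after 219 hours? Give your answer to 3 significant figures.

1/t_eff = 1/t_phys + 1/t_biol = 1/89.2 + 1/230 = 0.015559 per hour.
t_eff = 89.2 × 230 / (89.2 + 230) ≈ 64.273 hours.
Remaining = 1.96 × (1/2)^(219/64.273) = 1.96 × (1/2)^3.4073 ≈ 0.18473 mCi.

0.185 mCi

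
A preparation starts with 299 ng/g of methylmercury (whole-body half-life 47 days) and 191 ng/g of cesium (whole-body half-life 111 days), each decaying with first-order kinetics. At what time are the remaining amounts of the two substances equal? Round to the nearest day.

53 days

Set 299·(1/2)^(t/47) = 191·(1/2)^(t/111).
Taking log₂: log₂(299/191) = t·(1/47 − 1/111).
log₂(1.5654) = 0.64657; 1/47 − 1/111 = 0.012268.
t = 0.64657 / 0.012268 ≈ 52.706 days.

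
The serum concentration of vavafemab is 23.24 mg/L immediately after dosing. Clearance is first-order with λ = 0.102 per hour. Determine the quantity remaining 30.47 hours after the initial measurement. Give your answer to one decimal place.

1.0 mg/L

t½ = ln 2 / λ = 0.69315 / 0.102 ≈ 6.7956 hours.
Number of half-lives: n = 30.47/6.7956 ≈ 4.4838.
Remaining = 23.24 × (1/2)^4.4838 = 23.24 × 0.044693 ≈ 1.0387 mg/L.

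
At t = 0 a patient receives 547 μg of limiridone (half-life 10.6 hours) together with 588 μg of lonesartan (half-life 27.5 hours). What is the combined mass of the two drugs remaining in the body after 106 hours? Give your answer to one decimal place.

limiridone: 547 × (1/2)^(106/10.6) = 547 × (1/2)^10 ≈ 0.53418 μg.
lonesartan: 588 × (1/2)^(106/27.5) = 588 × (1/2)^3.8545 ≈ 40.648 μg.
Total = 0.53418 + 40.648 ≈ 41.183 μg.

41.2 μg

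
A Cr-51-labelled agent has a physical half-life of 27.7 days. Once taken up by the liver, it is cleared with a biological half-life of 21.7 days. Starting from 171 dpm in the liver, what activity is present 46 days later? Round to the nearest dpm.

12 dpm

1/t_eff = 1/t_phys + 1/t_biol = 1/27.7 + 1/21.7 = 0.082184 per day.
t_eff = 27.7 × 21.7 / (27.7 + 21.7) ≈ 12.168 days.
Remaining = 171 × (1/2)^(46/12.168) = 171 × (1/2)^3.7805 ≈ 12.444 dpm.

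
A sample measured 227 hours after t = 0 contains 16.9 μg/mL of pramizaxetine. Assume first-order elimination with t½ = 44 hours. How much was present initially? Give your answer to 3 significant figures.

Number of half-lives elapsed: n = 227/44 ≈ 5.1591.
A₀ = A × 2^n = 16.9 × 2^5.1591 = 16.9 × 35.731 ≈ 603.85 μg/mL.

604 μg/mL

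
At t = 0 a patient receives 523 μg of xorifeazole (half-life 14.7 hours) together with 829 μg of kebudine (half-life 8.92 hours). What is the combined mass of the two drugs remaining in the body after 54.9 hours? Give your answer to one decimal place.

xorifeazole: 523 × (1/2)^(54.9/14.7) = 523 × (1/2)^3.7347 ≈ 39.287 μg.
kebudine: 829 × (1/2)^(54.9/8.92) = 829 × (1/2)^6.1547 ≈ 11.636 μg.
Total = 39.287 + 11.636 ≈ 50.923 μg.

50.9 μg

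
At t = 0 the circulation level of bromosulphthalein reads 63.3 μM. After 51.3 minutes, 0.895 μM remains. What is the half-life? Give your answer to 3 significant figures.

8.35 minutes

A/A₀ = 0.895/63.3 ≈ 0.014139.
n = log₂(70.726) ≈ 6.1442 half-lives elapsed in 51.3 minutes.
t½ = 51.3/6.1442 ≈ 8.3494 minutes.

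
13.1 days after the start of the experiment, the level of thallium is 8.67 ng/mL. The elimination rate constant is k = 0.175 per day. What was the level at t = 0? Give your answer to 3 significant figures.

t½ = ln 2 / k = 0.69315 / 0.175 ≈ 3.9608 days.
Number of half-lives elapsed: n = 13.1/3.9608 ≈ 3.3074.
A₀ = A × 2^n = 8.67 × 2^3.3074 = 8.67 × 9.8997 ≈ 85.83 ng/mL.

85.8 ng/mL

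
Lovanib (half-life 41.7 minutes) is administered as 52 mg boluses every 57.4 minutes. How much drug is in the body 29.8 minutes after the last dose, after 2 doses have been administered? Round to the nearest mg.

44 mg

The 2 doses were given 87.2, 29.8 minutes ago.
Total = 52·(1/2)^(87.2/41.7) + 52·(1/2)^(29.8/41.7)
      = 12.204 + 31.687 ≈ 43.891 mg.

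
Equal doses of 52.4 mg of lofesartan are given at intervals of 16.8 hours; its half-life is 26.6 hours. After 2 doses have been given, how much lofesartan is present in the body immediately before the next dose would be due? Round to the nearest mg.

56 mg

The 2 doses were given 33.6, 16.8 hours ago.
Total = 52.4·(1/2)^(33.6/26.6) + 52.4·(1/2)^(16.8/26.6)
      = 21.831 + 33.823 ≈ 55.654 mg.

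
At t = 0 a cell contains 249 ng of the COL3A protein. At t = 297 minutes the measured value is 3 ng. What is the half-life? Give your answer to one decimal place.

A/A₀ = 3/249 ≈ 0.012048.
n = log₂(83) ≈ 6.375 half-lives elapsed in 297 minutes.
t½ = 297/6.375 ≈ 46.588 minutes.

46.6 minutes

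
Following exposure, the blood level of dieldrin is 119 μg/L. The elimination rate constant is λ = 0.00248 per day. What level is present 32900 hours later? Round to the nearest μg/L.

t½ = ln 2 / λ = 0.69315 / 0.00248 ≈ 279.49 days.
Convert the elapsed time: 32900 hours = 1370.83 days.
Number of half-lives: n = 1370.83/279.49 ≈ 4.9047.
Remaining = 119 × (1/2)^4.9047 = 119 × 0.033384 ≈ 3.9727 μg/L.

4 μg/L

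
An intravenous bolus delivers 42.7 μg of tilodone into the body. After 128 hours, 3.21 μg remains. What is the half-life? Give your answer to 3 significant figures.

34.3 hours

A/A₀ = 3.21/42.7 ≈ 0.075176.
n = log₂(13.302) ≈ 3.7336 half-lives elapsed in 128 hours.
t½ = 128/3.7336 ≈ 34.283 hours.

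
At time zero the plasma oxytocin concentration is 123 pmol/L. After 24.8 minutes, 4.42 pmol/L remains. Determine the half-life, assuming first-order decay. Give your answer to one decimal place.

A/A₀ = 4.42/123 ≈ 0.035935.
n = log₂(27.828) ≈ 4.7985 half-lives elapsed in 24.8 minutes.
t½ = 24.8/4.7985 ≈ 5.1683 minutes.

5.2 minutes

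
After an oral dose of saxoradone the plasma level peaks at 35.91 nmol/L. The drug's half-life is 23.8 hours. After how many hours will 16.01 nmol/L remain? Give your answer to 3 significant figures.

Fraction remaining = 16.01/35.91 ≈ 0.44584.
n = log₂(35.91/16.01) = ln(2.243)/ln 2 ≈ 1.1654 half-lives.
t = n × t½ = 1.1654 × 23.8 ≈ 27.737 hours.

27.7 hours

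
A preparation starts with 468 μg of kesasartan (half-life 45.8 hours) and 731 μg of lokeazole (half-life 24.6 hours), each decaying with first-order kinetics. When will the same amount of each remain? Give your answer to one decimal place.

Set 468·(1/2)^(t/45.8) = 731·(1/2)^(t/24.6).
Taking log₂: log₂(468/731) = t·(1/45.8 − 1/24.6).
log₂(0.64022) = -0.64336; 1/45.8 − 1/24.6 = -0.018816.
t = -0.64336 / -0.018816 ≈ 34.192 hours.

34.2 hours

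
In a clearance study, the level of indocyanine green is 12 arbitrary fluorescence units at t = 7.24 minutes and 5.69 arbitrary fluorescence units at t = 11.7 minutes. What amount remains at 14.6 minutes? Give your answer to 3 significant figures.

3.50 arbitrary fluorescence units

Over Δt = 11.7 − 7.24 = 4.46 minutes, the level fell by a factor of 12/5.69 ≈ 2.109.
n = log₂(2.109) ≈ 1.0765 half-lives, so t½ = 4.46/1.0765 ≈ 4.1429 minutes.
From t = 11.7 to t = 14.6: 5.69 × (1/2)^((14.6−11.7)/4.1429) ≈ 3.5026 arbitrary fluorescence units.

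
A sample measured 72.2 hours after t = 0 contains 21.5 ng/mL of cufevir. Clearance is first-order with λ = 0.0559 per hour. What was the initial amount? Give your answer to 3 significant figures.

1220 ng/mL

t½ = ln 2 / λ = 0.69315 / 0.0559 ≈ 12.4 hours.
Number of half-lives elapsed: n = 72.2/12.4 ≈ 5.8227.
A₀ = A × 2^n = 21.5 × 2^5.8227 = 21.5 × 56.598 ≈ 1216.9 ng/mL.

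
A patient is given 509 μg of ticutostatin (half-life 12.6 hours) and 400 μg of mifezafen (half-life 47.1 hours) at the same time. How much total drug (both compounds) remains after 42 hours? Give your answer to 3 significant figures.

266 μg

ticutostatin: 509 × (1/2)^(42/12.6) = 509 × (1/2)^3.3333 ≈ 50.499 μg.
mifezafen: 400 × (1/2)^(42/47.1) = 400 × (1/2)^0.89172 ≈ 215.59 μg.
Total = 50.499 + 215.59 ≈ 266.09 μg.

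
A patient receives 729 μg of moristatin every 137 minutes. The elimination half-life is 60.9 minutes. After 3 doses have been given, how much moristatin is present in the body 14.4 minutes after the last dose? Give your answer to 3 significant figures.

The 3 doses were given 288.4, 151.4, 14.4 minutes ago.
Total = 729·(1/2)^(288.4/60.9) + 729·(1/2)^(151.4/60.9) + 729·(1/2)^(14.4/60.9)
      = 27.363 + 130.12 + 618.8 ≈ 776.28 μg.

776 μg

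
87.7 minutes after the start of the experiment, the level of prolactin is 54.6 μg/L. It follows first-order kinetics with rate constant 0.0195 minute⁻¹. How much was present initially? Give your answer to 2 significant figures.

300 μg/L

t½ = ln 2 / k = 0.69315 / 0.0195 ≈ 35.546 minutes.
Number of half-lives elapsed: n = 87.7/35.546 ≈ 2.4672.
A₀ = A × 2^n = 54.6 × 2^2.4672 = 54.6 × 5.5298 ≈ 301.93 μg/L.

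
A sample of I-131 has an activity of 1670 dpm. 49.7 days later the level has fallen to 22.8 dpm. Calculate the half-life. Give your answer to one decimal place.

8.0 days

A/A₀ = 22.8/1670 ≈ 0.013653.
n = log₂(73.246) ≈ 6.1947 half-lives elapsed in 49.7 days.
t½ = 49.7/6.1947 ≈ 8.023 days.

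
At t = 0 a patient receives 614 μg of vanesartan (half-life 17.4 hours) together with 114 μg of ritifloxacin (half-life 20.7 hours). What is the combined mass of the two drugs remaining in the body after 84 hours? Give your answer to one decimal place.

vanesartan: 614 × (1/2)^(84/17.4) = 614 × (1/2)^4.8276 ≈ 21.623 μg.
ritifloxacin: 114 × (1/2)^(84/20.7) = 114 × (1/2)^4.058 ≈ 6.8444 μg.
Total = 21.623 + 6.8444 ≈ 28.468 μg.

28.5 μg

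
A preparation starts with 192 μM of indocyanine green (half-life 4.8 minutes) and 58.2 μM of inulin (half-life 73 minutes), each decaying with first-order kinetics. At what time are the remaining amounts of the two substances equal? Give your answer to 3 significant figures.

8.85 minutes

Set 192·(1/2)^(t/4.8) = 58.2·(1/2)^(t/73).
Taking log₂: log₂(192/58.2) = t·(1/4.8 − 1/73).
log₂(3.299) = 1.722; 1/4.8 − 1/73 = 0.19463.
t = 1.722 / 0.19463 ≈ 8.8474 minutes.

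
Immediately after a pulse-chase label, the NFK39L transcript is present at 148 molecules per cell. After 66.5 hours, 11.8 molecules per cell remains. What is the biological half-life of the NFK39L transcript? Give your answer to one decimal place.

A/A₀ = 11.8/148 ≈ 0.07973.
n = log₂(12.542) ≈ 3.6487 half-lives elapsed in 66.5 hours.
t½ = 66.5/3.6487 ≈ 18.225 hours.

18.2 hours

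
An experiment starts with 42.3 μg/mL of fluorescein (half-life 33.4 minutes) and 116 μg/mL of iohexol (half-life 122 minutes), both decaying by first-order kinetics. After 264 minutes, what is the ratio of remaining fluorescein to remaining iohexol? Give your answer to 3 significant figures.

fluorescein: 42.3 × (1/2)^(264/33.4) = 42.3 × (1/2)^7.9042 ≈ 0.17658 μg/mL.
iohexol: 116 × (1/2)^(264/122) = 116 × (1/2)^2.1639 ≈ 25.885 μg/mL.
Ratio ≈ 0.17658 / 25.885 ≈ 0.0068217.

0.00682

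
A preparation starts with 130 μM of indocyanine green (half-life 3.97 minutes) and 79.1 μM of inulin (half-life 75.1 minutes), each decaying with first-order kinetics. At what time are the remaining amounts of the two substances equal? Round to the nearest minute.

3 minutes

Set 130·(1/2)^(t/3.97) = 79.1·(1/2)^(t/75.1).
Taking log₂: log₂(130/79.1) = t·(1/3.97 − 1/75.1).
log₂(1.6435) = 0.71676; 1/3.97 − 1/75.1 = 0.23857.
t = 0.71676 / 0.23857 ≈ 3.0044 minutes.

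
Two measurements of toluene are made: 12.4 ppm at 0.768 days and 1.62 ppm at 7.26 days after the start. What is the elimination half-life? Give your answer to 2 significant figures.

Over Δt = 7.26 − 0.768 = 6.492 days, the level fell by a factor of 12.4/1.62 ≈ 7.6543.
n = log₂(7.6543) ≈ 2.9363 half-lives, so t½ = 6.492/2.9363 ≈ 2.211 days.

2.2 days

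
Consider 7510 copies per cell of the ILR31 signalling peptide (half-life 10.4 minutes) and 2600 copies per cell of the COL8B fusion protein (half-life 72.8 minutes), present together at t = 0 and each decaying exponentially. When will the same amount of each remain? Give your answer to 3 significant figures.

18.6 minutes

Set 7510·(1/2)^(t/10.4) = 2600·(1/2)^(t/72.8).
Taking log₂: log₂(7510/2600) = t·(1/10.4 − 1/72.8).
log₂(2.8885) = 1.5303; 1/10.4 − 1/72.8 = 0.082418.
t = 1.5303 / 0.082418 ≈ 18.568 minutes.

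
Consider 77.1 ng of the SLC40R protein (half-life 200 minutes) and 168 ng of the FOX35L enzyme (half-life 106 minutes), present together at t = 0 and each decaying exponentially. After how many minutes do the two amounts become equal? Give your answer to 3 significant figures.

253 minutes

Set 77.1·(1/2)^(t/200) = 168·(1/2)^(t/106).
Taking log₂: log₂(77.1/168) = t·(1/200 − 1/106).
log₂(0.45893) = -1.1237; 1/200 − 1/106 = -0.004434.
t = -1.1237 / -0.004434 ≈ 253.42 minutes.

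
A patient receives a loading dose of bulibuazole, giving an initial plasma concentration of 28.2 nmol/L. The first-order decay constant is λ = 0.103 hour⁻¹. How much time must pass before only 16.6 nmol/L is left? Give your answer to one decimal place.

5.1 hours

t½ = ln 2 / λ = 0.69315 / 0.103 ≈ 6.7296 hours.
Fraction remaining = 16.6/28.2 ≈ 0.58865.
n = log₂(28.2/16.6) = ln(1.6988)/ln 2 ≈ 0.76451 half-lives.
t = n × t½ = 0.76451 × 6.7296 ≈ 5.1448 hours.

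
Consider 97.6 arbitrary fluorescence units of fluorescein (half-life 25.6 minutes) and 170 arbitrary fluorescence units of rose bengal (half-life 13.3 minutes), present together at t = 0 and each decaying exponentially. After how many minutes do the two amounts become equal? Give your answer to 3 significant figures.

Set 97.6·(1/2)^(t/25.6) = 170·(1/2)^(t/13.3).
Taking log₂: log₂(97.6/170) = t·(1/25.6 − 1/13.3).
log₂(0.57412) = -0.80058; 1/25.6 − 1/13.3 = -0.036125.
t = -0.80058 / -0.036125 ≈ 22.161 minutes.

22.2 minutes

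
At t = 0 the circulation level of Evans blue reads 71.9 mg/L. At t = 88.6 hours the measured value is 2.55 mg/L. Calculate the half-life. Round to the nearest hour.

18 hours

A/A₀ = 2.55/71.9 ≈ 0.035466.
n = log₂(28.196) ≈ 4.8174 half-lives elapsed in 88.6 hours.
t½ = 88.6/4.8174 ≈ 18.392 hours.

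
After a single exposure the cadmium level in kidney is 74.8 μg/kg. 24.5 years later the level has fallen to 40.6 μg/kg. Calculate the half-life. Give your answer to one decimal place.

27.8 years

A/A₀ = 40.6/74.8 ≈ 0.54278.
n = log₂(1.8424) ≈ 0.88156 half-lives elapsed in 24.5 years.
t½ = 24.5/0.88156 ≈ 27.792 years.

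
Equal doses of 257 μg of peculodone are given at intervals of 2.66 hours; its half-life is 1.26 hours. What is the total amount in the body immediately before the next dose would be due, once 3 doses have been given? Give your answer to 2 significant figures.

The 3 doses were given 7.98, 5.32, 2.66 hours ago.
Total = 257·(1/2)^(7.98/1.26) + 257·(1/2)^(5.32/1.26) + 257·(1/2)^(2.66/1.26)
      = 3.1872 + 13.769 + 59.487 ≈ 76.444 μg.

76 μg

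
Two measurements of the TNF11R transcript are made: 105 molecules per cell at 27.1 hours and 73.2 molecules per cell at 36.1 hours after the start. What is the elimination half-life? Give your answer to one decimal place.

Over Δt = 36.1 − 27.1 = 9 hours, the level fell by a factor of 105/73.2 ≈ 1.4344.
n = log₂(1.4344) ≈ 0.52047 half-lives, so t½ = 9/0.52047 ≈ 17.292 hours.

17.3 hours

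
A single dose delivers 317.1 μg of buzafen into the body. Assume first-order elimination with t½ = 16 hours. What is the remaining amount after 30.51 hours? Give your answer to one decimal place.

Number of half-lives: n = 30.51/16 ≈ 1.9069.
Remaining = 317.1 × (1/2)^1.9069 = 317.1 × 0.26667 ≈ 84.561 μg.

84.6 μg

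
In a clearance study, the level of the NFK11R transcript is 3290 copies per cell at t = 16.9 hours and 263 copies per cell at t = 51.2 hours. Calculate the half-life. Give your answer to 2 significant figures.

9.4 hours

Over Δt = 51.2 − 16.9 = 34.3 hours, the level fell by a factor of 3290/263 ≈ 12.51.
n = log₂(12.51) ≈ 3.645 half-lives, so t½ = 34.3/3.645 ≈ 9.4103 hours.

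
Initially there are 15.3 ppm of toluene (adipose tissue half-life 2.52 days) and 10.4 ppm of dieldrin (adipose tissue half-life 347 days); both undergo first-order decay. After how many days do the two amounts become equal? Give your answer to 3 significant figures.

Set 15.3·(1/2)^(t/2.52) = 10.4·(1/2)^(t/347).
Taking log₂: log₂(15.3/10.4) = t·(1/2.52 − 1/347).
log₂(1.4712) = 0.55695; 1/2.52 − 1/347 = 0.39394.
t = 0.55695 / 0.39394 ≈ 1.4138 days.

1.41 days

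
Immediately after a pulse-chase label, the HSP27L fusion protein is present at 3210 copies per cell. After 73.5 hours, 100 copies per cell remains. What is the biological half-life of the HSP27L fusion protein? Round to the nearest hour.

15 hours

A/A₀ = 100/3210 ≈ 0.031153.
n = log₂(32.1) ≈ 5.0045 half-lives elapsed in 73.5 hours.
t½ = 73.5/5.0045 ≈ 14.687 hours.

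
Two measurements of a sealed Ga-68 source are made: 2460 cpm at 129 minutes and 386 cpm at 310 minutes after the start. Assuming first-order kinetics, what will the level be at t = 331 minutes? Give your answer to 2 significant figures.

Over Δt = 310 − 129 = 181 minutes, the level fell by a factor of 2460/386 ≈ 6.3731.
n = log₂(6.3731) ≈ 2.672 half-lives, so t½ = 181/2.672 ≈ 67.74 minutes.
From t = 310 to t = 331: 386 × (1/2)^((331−310)/67.74) ≈ 311.36 cpm.

310 cpm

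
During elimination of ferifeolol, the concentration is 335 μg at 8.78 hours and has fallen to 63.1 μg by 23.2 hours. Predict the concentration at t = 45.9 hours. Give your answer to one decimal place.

4.6 μg

Over Δt = 23.2 − 8.78 = 14.42 hours, the level fell by a factor of 335/63.1 ≈ 5.309.
n = log₂(5.309) ≈ 2.4084 half-lives, so t½ = 14.42/2.4084 ≈ 5.9873 hours.
From t = 23.2 to t = 45.9: 63.1 × (1/2)^((45.9−23.2)/5.9873) ≈ 4.5573 μg.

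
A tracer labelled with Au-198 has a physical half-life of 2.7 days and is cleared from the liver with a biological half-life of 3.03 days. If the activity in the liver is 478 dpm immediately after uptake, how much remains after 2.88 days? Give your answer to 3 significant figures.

1/t_eff = 1/t_phys + 1/t_biol = 1/2.7 + 1/3.03 = 0.7004 per day.
t_eff = 2.7 × 3.03 / (2.7 + 3.03) ≈ 1.4277 days.
Remaining = 478 × (1/2)^(2.88/1.4277) = 478 × (1/2)^2.0172 ≈ 118.09 dpm.

118 dpm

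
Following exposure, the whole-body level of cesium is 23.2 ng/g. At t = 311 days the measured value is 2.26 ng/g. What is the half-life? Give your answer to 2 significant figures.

93 days

A/A₀ = 2.26/23.2 ≈ 0.097414.
n = log₂(10.265) ≈ 3.3597 half-lives elapsed in 311 days.
t½ = 311/3.3597 ≈ 92.567 days.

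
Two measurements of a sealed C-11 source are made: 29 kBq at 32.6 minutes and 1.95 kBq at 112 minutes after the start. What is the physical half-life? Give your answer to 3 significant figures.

20.4 minutes

Over Δt = 112 − 32.6 = 79.4 minutes, the level fell by a factor of 29/1.95 ≈ 14.872.
n = log₂(14.872) ≈ 3.8945 half-lives, so t½ = 79.4/3.8945 ≈ 20.388 minutes.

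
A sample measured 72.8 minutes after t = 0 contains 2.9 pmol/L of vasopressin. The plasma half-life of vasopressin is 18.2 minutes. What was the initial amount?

46.4 pmol/L

Number of half-lives elapsed: n = 72.8/18.2 ≈ 4.
A₀ = A × 2^n = 2.9 × 2^4 = 2.9 × 16 ≈ 46.4 pmol/L.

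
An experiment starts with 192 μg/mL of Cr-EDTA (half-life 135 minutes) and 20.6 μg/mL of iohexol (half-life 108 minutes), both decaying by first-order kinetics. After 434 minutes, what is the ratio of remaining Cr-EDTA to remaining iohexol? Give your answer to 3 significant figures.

Cr-EDTA: 192 × (1/2)^(434/135) = 192 × (1/2)^3.2148 ≈ 20.68 μg/mL.
iohexol: 20.6 × (1/2)^(434/108) = 20.6 × (1/2)^4.0185 ≈ 1.2711 μg/mL.
Ratio ≈ 20.68 / 1.2711 ≈ 16.269.

16.3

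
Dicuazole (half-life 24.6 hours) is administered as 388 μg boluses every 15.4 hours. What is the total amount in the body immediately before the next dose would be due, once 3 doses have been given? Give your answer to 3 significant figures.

520 μg

The 3 doses were given 46.2, 30.8, 15.4 hours ago.
Total = 388·(1/2)^(46.2/24.6) + 388·(1/2)^(30.8/24.6) + 388·(1/2)^(15.4/24.6)
      = 105.56 + 162.9 + 251.41 ≈ 519.87 μg.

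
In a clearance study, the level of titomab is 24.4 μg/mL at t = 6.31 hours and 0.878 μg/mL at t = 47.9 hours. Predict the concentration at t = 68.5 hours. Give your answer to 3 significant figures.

0.169 μg/mL

Over Δt = 47.9 − 6.31 = 41.59 hours, the level fell by a factor of 24.4/0.878 ≈ 27.79.
n = log₂(27.79) ≈ 4.7965 half-lives, so t½ = 41.59/4.7965 ≈ 8.6709 hours.
From t = 47.9 to t = 68.5: 0.878 × (1/2)^((68.5−47.9)/8.6709) ≈ 0.16917 μg/mL.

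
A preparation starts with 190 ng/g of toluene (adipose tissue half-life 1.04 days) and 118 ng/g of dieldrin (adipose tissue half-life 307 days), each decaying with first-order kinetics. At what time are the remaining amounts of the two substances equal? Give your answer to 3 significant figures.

Set 190·(1/2)^(t/1.04) = 118·(1/2)^(t/307).
Taking log₂: log₂(190/118) = t·(1/1.04 − 1/307).
log₂(1.6102) = 0.68721; 1/1.04 − 1/307 = 0.95828.
t = 0.68721 / 0.95828 ≈ 0.71713 days.

0.717 days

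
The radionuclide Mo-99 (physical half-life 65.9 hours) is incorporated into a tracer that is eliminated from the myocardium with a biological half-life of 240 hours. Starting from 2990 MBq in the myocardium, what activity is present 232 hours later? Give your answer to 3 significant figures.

133 MBq

1/t_eff = 1/t_phys + 1/t_biol = 1/65.9 + 1/240 = 0.019341 per hour.
t_eff = 65.9 × 240 / (65.9 + 240) ≈ 51.703 hours.
Remaining = 2990 × (1/2)^(232/51.703) = 2990 × (1/2)^4.4872 ≈ 133.32 MBq.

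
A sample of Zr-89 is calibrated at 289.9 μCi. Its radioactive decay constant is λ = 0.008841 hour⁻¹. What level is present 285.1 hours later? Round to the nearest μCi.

t½ = ln 2 / λ = 0.69315 / 0.008841 ≈ 78.401 hours.
Number of half-lives: n = 285.1/78.401 ≈ 3.6364.
Remaining = 289.9 × (1/2)^3.6364 = 289.9 × 0.080414 ≈ 23.312 μCi.

23 μCi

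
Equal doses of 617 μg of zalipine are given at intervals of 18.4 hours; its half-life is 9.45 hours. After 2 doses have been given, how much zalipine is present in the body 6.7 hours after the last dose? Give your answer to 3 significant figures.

475 μg

The 2 doses were given 25.1, 6.7 hours ago.
Total = 617·(1/2)^(25.1/9.45) + 617·(1/2)^(6.7/9.45)
      = 97.887 + 377.45 ≈ 475.33 μg.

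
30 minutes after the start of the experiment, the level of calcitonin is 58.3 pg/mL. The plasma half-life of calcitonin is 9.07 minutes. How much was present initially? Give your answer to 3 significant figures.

577 pg/mL

Number of half-lives elapsed: n = 30/9.07 ≈ 3.3076.
A₀ = A × 2^n = 58.3 × 2^3.3076 = 58.3 × 9.9012 ≈ 577.24 pg/mL.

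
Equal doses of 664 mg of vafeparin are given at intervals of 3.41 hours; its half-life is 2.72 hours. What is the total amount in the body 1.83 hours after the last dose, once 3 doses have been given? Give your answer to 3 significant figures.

The 3 doses were given 8.65, 5.24, 1.83 hours ago.
Total = 664·(1/2)^(8.65/2.72) + 664·(1/2)^(5.24/2.72) + 664·(1/2)^(1.83/2.72)
      = 73.257 + 174.68 + 416.52 ≈ 664.46 mg.

664 mg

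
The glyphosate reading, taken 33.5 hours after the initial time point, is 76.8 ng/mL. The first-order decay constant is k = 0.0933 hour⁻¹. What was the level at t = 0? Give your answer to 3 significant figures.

t½ = ln 2 / k = 0.69315 / 0.0933 ≈ 7.4292 hours.
Number of half-lives elapsed: n = 33.5/7.4292 ≈ 4.5092.
A₀ = A × 2^n = 76.8 × 2^4.5092 = 76.8 × 22.772 ≈ 1748.9 ng/mL.

1750 ng/mL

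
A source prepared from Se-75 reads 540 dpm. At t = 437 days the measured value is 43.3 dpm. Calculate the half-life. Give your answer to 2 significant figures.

120 days

A/A₀ = 43.3/540 ≈ 0.080185.
n = log₂(12.471) ≈ 3.6405 half-lives elapsed in 437 days.
t½ = 437/3.6405 ≈ 120.04 days.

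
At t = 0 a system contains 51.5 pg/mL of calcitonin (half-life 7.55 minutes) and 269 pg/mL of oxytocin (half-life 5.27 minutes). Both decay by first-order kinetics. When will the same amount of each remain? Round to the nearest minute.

42 minutes

Set 51.5·(1/2)^(t/7.55) = 269·(1/2)^(t/5.27).
Taking log₂: log₂(51.5/269) = t·(1/7.55 − 1/5.27).
log₂(0.19145) = -2.385; 1/7.55 − 1/5.27 = -0.057303.
t = -2.385 / -0.057303 ≈ 41.62 minutes.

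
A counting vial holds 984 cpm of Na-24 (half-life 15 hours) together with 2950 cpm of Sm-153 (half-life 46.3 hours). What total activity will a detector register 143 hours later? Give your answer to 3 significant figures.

348 cpm

Na-24: 984 × (1/2)^(143/15) = 984 × (1/2)^9.5333 ≈ 1.3279 cpm.
Sm-153: 2950 × (1/2)^(143/46.3) = 2950 × (1/2)^3.0886 ≈ 346.8 cpm.
Total = 1.3279 + 346.8 ≈ 348.12 cpm.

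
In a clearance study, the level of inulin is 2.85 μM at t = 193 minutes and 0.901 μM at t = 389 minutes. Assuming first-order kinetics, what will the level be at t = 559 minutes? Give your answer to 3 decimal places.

Over Δt = 389 − 193 = 196 minutes, the level fell by a factor of 2.85/0.901 ≈ 3.1632.
n = log₂(3.1632) ≈ 1.6614 half-lives, so t½ = 196/1.6614 ≈ 117.98 minutes.
From t = 389 to t = 559: 0.901 × (1/2)^((559−389)/117.98) ≈ 0.33185 μM.

0.332 μM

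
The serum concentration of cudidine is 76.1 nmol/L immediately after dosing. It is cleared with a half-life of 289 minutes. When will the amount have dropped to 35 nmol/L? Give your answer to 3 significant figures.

324 minutes

Fraction remaining = 35/76.1 ≈ 0.45992.
n = log₂(76.1/35) = ln(2.1743)/ln 2 ≈ 1.1205 half-lives.
t = n × t½ = 1.1205 × 289 ≈ 323.84 minutes.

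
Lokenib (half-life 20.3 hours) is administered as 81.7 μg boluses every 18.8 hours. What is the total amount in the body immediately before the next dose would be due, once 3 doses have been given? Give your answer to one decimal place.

The 3 doses were given 56.4, 37.6, 18.8 hours ago.
Total = 81.7·(1/2)^(56.4/20.3) + 81.7·(1/2)^(37.6/20.3) + 81.7·(1/2)^(18.8/20.3)
      = 11.909 + 22.628 + 42.997 ≈ 77.534 μg.

77.5 μg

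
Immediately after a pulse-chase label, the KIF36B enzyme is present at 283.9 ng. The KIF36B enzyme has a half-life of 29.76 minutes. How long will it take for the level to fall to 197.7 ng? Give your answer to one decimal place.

15.5 minutes

Fraction remaining = 197.7/283.9 ≈ 0.69637.
n = log₂(283.9/197.7) = ln(1.436)/ln 2 ≈ 0.52207 half-lives.
t = n × t½ = 0.52207 × 29.76 ≈ 15.537 minutes.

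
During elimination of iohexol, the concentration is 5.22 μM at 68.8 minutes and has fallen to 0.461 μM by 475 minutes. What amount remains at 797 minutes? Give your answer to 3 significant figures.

Over Δt = 475 − 68.8 = 406.2 minutes, the level fell by a factor of 5.22/0.461 ≈ 11.323.
n = log₂(11.323) ≈ 3.5012 half-lives, so t½ = 406.2/3.5012 ≈ 116.02 minutes.
From t = 475 to t = 797: 0.461 × (1/2)^((797−475)/116.02) ≈ 0.06733 μM.

0.0673 μM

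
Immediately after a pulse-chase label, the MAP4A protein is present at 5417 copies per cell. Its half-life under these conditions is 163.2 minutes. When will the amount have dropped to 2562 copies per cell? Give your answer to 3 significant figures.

176 minutes

Fraction remaining = 2562/5417 ≈ 0.47296.
n = log₂(5417/2562) = ln(2.1144)/ln 2 ≈ 1.0802 half-lives.
t = n × t½ = 1.0802 × 163.2 ≈ 176.29 minutes.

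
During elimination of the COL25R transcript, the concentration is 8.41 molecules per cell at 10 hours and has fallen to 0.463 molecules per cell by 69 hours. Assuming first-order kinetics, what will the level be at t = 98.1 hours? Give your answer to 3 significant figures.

Over Δt = 69 − 10 = 59 hours, the level fell by a factor of 8.41/0.463 ≈ 18.164.
n = log₂(18.164) ≈ 4.183 half-lives, so t½ = 59/4.183 ≈ 14.105 hours.
From t = 69 to t = 98.1: 0.463 × (1/2)^((98.1−69)/14.105) ≈ 0.11079 molecules per cell.

0.111 molecules per cell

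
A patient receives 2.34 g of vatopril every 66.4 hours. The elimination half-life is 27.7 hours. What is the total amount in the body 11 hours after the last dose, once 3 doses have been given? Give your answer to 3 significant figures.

The 3 doses were given 143.8, 77.4, 11 hours ago.
Total = 2.34·(1/2)^(143.8/27.7) + 2.34·(1/2)^(77.4/27.7) + 2.34·(1/2)^(11/27.7)
      = 0.064042 + 0.33734 + 1.7769 ≈ 2.1783 g.

2.18 g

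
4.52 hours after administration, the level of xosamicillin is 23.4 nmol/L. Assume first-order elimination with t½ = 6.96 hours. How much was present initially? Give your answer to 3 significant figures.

36.7 nmol/L

Number of half-lives elapsed: n = 4.52/6.96 ≈ 0.64943.
A₀ = A × 2^n = 23.4 × 2^0.64943 = 23.4 × 1.5685 ≈ 36.704 nmol/L.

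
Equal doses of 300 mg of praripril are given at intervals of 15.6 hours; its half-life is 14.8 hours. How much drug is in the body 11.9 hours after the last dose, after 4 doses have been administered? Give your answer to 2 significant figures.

The 4 doses were given 58.7, 43.1, 27.5, 11.9 hours ago.
Total = 300·(1/2)^(58.7/14.8) + 300·(1/2)^(43.1/14.8) + 300·(1/2)^(27.5/14.8) + 300·(1/2)^(11.9/14.8)
      = 19.194 + 39.854 + 82.751 + 171.82 ≈ 313.62 mg.

310 mg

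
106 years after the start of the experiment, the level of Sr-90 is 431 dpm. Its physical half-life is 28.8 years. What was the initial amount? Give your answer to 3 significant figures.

Number of half-lives elapsed: n = 106/28.8 ≈ 3.6806.
A₀ = A × 2^n = 431 × 2^3.6806 = 431 × 12.822 ≈ 5526.3 dpm.

5530 dpm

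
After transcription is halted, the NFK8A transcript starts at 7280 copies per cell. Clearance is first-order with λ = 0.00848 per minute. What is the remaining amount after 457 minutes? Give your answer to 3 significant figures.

t½ = ln 2 / λ = 0.69315 / 0.00848 ≈ 81.739 minutes.
Number of half-lives: n = 457/81.739 ≈ 5.591.
Remaining = 7280 × (1/2)^5.591 = 7280 × 0.020747 ≈ 151.04 copies per cell.

151 copies per cell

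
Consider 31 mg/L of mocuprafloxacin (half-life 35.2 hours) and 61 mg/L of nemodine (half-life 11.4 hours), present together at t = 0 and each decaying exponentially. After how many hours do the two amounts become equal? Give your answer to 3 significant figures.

16.5 hours

Set 31·(1/2)^(t/35.2) = 61·(1/2)^(t/11.4).
Taking log₂: log₂(31/61) = t·(1/35.2 − 1/11.4).
log₂(0.5082) = -0.97654; 1/35.2 − 1/11.4 = -0.05931.
t = -0.97654 / -0.05931 ≈ 16.465 hours.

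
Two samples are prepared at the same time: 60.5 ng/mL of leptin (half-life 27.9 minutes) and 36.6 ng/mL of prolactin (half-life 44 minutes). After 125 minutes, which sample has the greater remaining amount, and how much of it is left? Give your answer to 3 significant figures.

prolactin, 5.11 ng/mL

leptin: 60.5 × (1/2)^4.4803 ≈ 2.7105 ng/mL.
prolactin: 36.6 × (1/2)^2.8409 ≈ 5.1084 ng/mL.
Prolactin has more remaining, at ≈ 5.1084 ng/mL.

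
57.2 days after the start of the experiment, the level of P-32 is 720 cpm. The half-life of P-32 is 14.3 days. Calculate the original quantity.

Number of half-lives elapsed: n = 57.2/14.3 ≈ 4.
A₀ = A × 2^n = 720 × 2^4 = 720 × 16 ≈ 11520 cpm.

11520 cpm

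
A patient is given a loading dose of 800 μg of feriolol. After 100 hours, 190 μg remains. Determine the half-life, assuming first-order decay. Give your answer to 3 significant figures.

A/A₀ = 190/800 ≈ 0.2375.
n = log₂(4.2105) ≈ 2.074 half-lives elapsed in 100 hours.
t½ = 100/2.074 ≈ 48.216 hours.

48.2 hours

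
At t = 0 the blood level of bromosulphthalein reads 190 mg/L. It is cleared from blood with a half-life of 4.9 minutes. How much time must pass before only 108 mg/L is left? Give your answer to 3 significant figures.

3.99 minutes

Fraction remaining = 108/190 ≈ 0.56842.
n = log₂(190/108) = ln(1.7593)/ln 2 ≈ 0.81497 half-lives.
t = n × t½ = 0.81497 × 4.9 ≈ 3.9933 minutes.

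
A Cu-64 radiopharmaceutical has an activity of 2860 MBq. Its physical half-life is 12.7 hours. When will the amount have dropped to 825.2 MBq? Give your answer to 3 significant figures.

22.8 hours

Fraction remaining = 825.2/2860 ≈ 0.28853.
n = log₂(2860/825.2) = ln(3.4658)/ln 2 ≈ 1.7932 half-lives.
t = n × t½ = 1.7932 × 12.7 ≈ 22.774 hours.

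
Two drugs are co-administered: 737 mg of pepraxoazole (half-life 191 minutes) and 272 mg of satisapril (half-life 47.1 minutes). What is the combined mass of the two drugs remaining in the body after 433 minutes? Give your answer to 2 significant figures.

150 mg

pepraxoazole: 737 × (1/2)^(433/191) = 737 × (1/2)^2.267 ≈ 153.12 mg.
satisapril: 272 × (1/2)^(433/47.1) = 272 × (1/2)^9.1932 ≈ 0.46466 mg.
Total = 153.12 + 0.46466 ≈ 153.58 mg.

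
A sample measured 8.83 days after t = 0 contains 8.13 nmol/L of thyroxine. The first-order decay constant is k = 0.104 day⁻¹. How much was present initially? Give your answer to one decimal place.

20.4 nmol/L

t½ = ln 2 / k = 0.69315 / 0.104 ≈ 6.6649 days.
Number of half-lives elapsed: n = 8.83/6.6649 ≈ 1.3249.
A₀ = A × 2^n = 8.13 × 2^1.3249 = 8.13 × 2.5051 ≈ 20.366 nmol/L.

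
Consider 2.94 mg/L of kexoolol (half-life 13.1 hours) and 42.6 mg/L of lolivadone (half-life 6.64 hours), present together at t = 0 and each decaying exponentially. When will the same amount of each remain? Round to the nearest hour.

52 hours

Set 2.94·(1/2)^(t/13.1) = 42.6·(1/2)^(t/6.64).
Taking log₂: log₂(2.94/42.6) = t·(1/13.1 − 1/6.64).
log₂(0.069014) = -3.857; 1/13.1 − 1/6.64 = -0.074267.
t = -3.857 / -0.074267 ≈ 51.934 hours.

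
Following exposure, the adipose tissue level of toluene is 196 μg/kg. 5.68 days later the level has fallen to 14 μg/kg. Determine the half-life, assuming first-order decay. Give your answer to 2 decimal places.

A/A₀ = 14/196 ≈ 0.071429.
n = log₂(14) ≈ 3.8074 half-lives elapsed in 5.68 days.
t½ = 5.68/3.8074 ≈ 1.4918 days.

1.49 days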